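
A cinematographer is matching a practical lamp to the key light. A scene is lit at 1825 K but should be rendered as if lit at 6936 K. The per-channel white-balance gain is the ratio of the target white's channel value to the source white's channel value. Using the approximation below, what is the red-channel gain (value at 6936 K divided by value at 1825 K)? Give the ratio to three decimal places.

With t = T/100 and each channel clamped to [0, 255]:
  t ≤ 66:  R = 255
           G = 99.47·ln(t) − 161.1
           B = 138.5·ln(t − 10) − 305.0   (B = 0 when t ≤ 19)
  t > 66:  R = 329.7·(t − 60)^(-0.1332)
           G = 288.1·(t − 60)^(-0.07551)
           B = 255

0.960

At 1825 K (t = 18.25):
  R = 255 by definition for t ≤ 66.
At 6936 K (t = 69.36):
  R = 329.7·(69.36 − 60)^(-0.1332) = 329.7·9.36^(-0.1332) = 329.7·0.74238 = 244.763.
Gain = 244.763 / 255.000 = 0.9599 → 0.960.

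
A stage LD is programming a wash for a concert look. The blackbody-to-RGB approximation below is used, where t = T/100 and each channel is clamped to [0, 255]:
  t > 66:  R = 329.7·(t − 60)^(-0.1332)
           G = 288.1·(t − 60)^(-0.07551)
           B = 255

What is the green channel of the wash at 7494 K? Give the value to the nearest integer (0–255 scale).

t = 7494/100 = 74.94; the t > 66 branch applies.
G = 288.1·(74.94 − 60)^(-0.07551) = 288.1·14.94^(-0.07551) = 288.1·0.81531 = 234.892.
Rounded: 235.

235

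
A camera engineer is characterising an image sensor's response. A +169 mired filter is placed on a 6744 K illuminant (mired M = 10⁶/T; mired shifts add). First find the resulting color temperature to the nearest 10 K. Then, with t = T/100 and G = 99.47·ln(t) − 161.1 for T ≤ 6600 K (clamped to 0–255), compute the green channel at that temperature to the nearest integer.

182

M_in = 10⁶/6744 = 148.28; M_out = 148.28 + (+169) = 317.28.
T_out = 10⁶/317.28 = 3151.8 K → 3150 K; t = 31.5.
G = 99.47·ln 31.5 − 161.1 = 99.47·3.4500 − 161.1 = 182.070.
Rounded: 182.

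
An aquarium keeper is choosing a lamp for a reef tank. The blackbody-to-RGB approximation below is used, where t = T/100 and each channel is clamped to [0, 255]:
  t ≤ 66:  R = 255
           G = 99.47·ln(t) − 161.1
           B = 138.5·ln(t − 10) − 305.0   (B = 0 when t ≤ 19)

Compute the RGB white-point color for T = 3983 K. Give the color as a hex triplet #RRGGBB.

#FFCDA5

t = 3983/100 = 39.83; the t ≤ 66 branch applies.
R = 255 by definition for t ≤ 66.
G = 99.47·ln 39.83 − 161.1 = 99.47·3.6846 − 161.1 = 205.409.
B = 138.5·ln(39.83 − 10) − 305.0 = 138.5·ln 29.83 − 305.0 = 138.5·3.3955 − 305.0 = 165.279.
Rounded: (255, 205, 165).
In hex: #FFCDA5.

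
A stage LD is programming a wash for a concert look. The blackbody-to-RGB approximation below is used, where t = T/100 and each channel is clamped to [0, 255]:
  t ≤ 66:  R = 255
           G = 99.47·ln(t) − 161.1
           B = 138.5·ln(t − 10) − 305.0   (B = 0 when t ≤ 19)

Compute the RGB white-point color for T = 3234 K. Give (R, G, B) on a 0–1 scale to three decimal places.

t = 3234/100 = 32.34; the t ≤ 66 branch applies.
R = 255 by definition for t ≤ 66.
G = 99.47·ln 32.34 − 161.1 = 99.47·3.4763 − 161.1 = 184.688.
B = 138.5·ln(32.34 − 10) − 305.0 = 138.5·ln 22.34 − 305.0 = 138.5·3.1064 − 305.0 = 125.233.
Dividing each by 255: (1.0000, 0.7243, 0.4911) → (1.000, 0.724, 0.491).

(1.000, 0.724, 0.491)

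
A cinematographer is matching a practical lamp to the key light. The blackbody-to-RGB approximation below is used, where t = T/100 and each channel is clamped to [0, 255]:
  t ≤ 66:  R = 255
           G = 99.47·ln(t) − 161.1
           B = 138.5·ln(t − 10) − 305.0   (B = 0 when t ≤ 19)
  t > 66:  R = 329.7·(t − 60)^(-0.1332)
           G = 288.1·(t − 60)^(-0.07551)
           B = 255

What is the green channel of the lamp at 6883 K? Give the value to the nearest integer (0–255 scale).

244

t = 6883/100 = 68.83; the t > 66 branch applies.
G = 288.1·(68.83 − 60)^(-0.07551) = 288.1·8.83^(-0.07551) = 288.1·0.84834 = 244.407.
Rounded: 244.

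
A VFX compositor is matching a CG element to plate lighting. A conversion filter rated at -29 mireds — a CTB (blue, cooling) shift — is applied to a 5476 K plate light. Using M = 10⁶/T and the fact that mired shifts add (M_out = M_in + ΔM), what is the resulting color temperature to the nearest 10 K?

6510 K

M_in = 10⁶/5476 = 182.62 mireds.
M_out = 182.62 + (-29) = 153.62 mireds.
T_out = 10⁶/153.62 = 6509.8 K → 6510 K.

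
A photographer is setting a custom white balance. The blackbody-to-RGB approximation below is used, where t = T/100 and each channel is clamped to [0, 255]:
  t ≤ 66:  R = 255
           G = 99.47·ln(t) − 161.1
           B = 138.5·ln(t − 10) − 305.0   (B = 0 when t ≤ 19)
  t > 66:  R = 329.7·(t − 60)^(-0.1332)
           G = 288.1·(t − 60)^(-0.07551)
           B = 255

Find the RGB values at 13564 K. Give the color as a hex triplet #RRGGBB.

t = 13564/100 = 135.64; the t > 66 branch applies.
R = 329.7·(135.64 − 60)^(-0.1332) = 329.7·75.64^(-0.1332) = 329.7·0.56202 = 185.297.
G = 288.1·(135.64 − 60)^(-0.07551) = 288.1·75.64^(-0.07551) = 288.1·0.72133 = 207.816.
B = 255 by definition for t > 66.
Rounded: (185, 208, 255).
In hex: #B9D0FF.

#B9D0FF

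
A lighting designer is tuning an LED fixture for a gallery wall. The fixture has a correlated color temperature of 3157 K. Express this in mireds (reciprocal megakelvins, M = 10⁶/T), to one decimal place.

M = 10⁶ / 3157 = 316.756 → 316.8 mireds.

316.8 mireds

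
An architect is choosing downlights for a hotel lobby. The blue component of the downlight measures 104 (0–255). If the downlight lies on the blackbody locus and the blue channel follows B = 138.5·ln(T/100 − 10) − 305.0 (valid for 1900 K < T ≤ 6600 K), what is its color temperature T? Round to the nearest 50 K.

ln(t − 10) = (104 + 305.0) / 138.5 = 2.9531.
t − 10 = e^2.9531 = 19.165, so t = 29.165.
T = 100·t = 2916 K → 2900 K to the nearest 50 K.

2900 K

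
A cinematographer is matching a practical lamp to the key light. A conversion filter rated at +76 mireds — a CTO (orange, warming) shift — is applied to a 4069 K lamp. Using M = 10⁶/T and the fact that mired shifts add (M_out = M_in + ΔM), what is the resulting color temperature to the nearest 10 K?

M_in = 10⁶/4069 = 245.76 mireds.
M_out = 245.76 + (+76) = 321.76 mireds.
T_out = 10⁶/321.76 = 3107.9 K → 3110 K.

3110 K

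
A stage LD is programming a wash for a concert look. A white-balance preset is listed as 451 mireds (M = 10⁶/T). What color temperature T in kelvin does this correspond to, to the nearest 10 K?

T = 10⁶ / 451 = 2217.29 K → 2220 K.

2220 K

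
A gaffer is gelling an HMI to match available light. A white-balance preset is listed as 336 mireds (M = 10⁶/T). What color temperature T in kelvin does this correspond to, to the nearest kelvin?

T = 10⁶ / 336 = 2976.19 K → 2976 K.

2976 K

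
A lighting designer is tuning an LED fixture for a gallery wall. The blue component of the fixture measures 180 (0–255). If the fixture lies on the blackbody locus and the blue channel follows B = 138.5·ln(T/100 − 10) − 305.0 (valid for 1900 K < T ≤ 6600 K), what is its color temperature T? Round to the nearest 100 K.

ln(t − 10) = (180 + 305.0) / 138.5 = 3.5018.
t − 10 = e^3.5018 = 33.175, so t = 43.175.
T = 100·t = 4318 K → 4300 K to the nearest 100 K.

4300 K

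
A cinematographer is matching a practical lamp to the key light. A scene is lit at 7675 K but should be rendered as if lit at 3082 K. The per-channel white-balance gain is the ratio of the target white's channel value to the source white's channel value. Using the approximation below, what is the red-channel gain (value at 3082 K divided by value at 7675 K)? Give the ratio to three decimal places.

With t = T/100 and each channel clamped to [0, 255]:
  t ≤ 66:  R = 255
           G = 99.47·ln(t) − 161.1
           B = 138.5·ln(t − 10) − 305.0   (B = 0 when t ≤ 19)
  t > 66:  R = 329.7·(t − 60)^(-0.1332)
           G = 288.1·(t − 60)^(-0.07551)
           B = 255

At 7675 K (t = 76.75):
  R = 329.7·(76.75 − 60)^(-0.1332) = 329.7·16.75^(-0.1332) = 329.7·0.68701 = 226.506.
At 3082 K (t = 30.82):
  R = 255 by definition for t ≤ 66.
Gain = 255.000 / 226.506 = 1.1258 → 1.126.

1.126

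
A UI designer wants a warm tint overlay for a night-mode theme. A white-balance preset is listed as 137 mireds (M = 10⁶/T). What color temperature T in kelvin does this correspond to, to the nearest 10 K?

7300 K

T = 10⁶ / 137 = 7299.27 K → 7300 K.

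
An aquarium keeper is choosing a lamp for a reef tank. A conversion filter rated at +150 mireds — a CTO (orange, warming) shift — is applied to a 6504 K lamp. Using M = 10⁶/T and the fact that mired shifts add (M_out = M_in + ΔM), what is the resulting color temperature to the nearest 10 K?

3290 K

M_in = 10⁶/6504 = 153.75 mireds.
M_out = 153.75 + (+150) = 303.75 mireds.
T_out = 10⁶/303.75 = 3292.2 K → 3290 K.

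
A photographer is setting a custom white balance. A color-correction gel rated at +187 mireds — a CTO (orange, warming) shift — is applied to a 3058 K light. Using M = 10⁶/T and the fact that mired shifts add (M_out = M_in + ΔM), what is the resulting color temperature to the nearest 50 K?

1950 K

M_in = 10⁶/3058 = 327.01 mireds.
M_out = 327.01 + (+187) = 514.01 mireds.
T_out = 10⁶/514.01 = 1945.5 K → 1950 K.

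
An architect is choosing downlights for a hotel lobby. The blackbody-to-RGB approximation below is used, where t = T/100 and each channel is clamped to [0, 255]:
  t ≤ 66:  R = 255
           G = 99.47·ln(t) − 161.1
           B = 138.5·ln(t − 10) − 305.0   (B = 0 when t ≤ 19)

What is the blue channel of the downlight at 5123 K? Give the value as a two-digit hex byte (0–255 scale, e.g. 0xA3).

t = 5123/100 = 51.23; the t ≤ 66 branch applies.
B = 138.5·ln(51.23 − 10) − 305.0 = 138.5·ln 41.23 − 305.0 = 138.5·3.7192 − 305.0 = 210.105.
Rounded: 210; in hex, 0xD2.

0xD2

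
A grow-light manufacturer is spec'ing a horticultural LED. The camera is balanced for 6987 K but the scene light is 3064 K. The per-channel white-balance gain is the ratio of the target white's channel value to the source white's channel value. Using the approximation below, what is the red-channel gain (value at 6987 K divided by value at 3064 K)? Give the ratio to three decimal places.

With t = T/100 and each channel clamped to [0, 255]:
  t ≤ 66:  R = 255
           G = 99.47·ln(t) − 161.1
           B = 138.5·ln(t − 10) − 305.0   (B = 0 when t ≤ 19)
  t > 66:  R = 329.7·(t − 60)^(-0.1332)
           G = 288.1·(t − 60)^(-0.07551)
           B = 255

At 3064 K (t = 30.64):
  R = 255 by definition for t ≤ 66.
At 6987 K (t = 69.87):
  R = 329.7·(69.87 − 60)^(-0.1332) = 329.7·9.87^(-0.1332) = 329.7·0.73715 = 243.039.
Gain = 243.039 / 255.000 = 0.9531 → 0.953.

0.953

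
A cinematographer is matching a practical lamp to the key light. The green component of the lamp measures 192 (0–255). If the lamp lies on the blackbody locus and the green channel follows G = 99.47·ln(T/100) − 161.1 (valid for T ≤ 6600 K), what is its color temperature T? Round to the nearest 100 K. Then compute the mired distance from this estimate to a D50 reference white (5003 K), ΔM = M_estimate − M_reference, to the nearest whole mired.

ln t = (192 + 161.1) / 99.47 = 3.5498.
t = e^3.5498 = 34.807.
T = 100·t = 3481 K → 3500 K to the nearest 100 K.
M_estimate = 10⁶/3500 = 285.71; M_reference = 10⁶/5003 = 199.88.
ΔM = 285.71 − 199.88 = 85.83 → +86 mireds.

+86 mireds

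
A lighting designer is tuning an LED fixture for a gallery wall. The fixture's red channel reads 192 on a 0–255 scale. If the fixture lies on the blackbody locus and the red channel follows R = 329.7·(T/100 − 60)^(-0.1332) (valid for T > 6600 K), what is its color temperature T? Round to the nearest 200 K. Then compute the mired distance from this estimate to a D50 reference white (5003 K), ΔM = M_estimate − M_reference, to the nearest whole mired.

-115 mireds

(t − 60)^(-0.1332) = 192/329.7 = 0.58235.
t − 60 = 0.58235^(1/-0.1332) = 0.58235^(-7.508) = 57.929, so t = 117.929.
T = 100·t = 11793 K → 11800 K to the nearest 200 K.
M_estimate = 10⁶/11800 = 84.75; M_reference = 10⁶/5003 = 199.88.
ΔM = 84.75 − 199.88 = -115.13 → -115 mireds.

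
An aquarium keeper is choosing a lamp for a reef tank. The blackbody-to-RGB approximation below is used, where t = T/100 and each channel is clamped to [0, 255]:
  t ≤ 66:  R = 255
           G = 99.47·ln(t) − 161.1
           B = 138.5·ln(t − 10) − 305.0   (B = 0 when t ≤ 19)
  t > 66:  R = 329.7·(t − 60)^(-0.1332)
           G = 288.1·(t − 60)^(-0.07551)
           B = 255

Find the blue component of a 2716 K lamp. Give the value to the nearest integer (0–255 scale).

t = 2716/100 = 27.16; the t ≤ 66 branch applies.
B = 138.5·ln(27.16 − 10) − 305.0 = 138.5·ln 17.16 − 305.0 = 138.5·2.8426 − 305.0 = 88.697.
Rounded: 89.

89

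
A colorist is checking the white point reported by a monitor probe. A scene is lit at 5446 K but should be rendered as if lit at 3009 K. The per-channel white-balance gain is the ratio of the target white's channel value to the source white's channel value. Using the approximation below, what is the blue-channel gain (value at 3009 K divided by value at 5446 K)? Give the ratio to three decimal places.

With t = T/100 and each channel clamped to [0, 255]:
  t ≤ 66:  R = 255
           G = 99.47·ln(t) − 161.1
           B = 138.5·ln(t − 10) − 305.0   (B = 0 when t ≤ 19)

0.501

At 5446 K (t = 54.46):
  B = 138.5·ln(54.46 − 10) − 305.0 = 138.5·ln 44.46 − 305.0 = 138.5·3.7946 − 305.0 = 220.551.
At 3009 K (t = 30.09):
  B = 138.5·ln(30.09 − 10) − 305.0 = 138.5·ln 20.09 − 305.0 = 138.5·3.0002 − 305.0 = 110.531.
Gain = 110.531 / 220.551 = 0.5012 → 0.501.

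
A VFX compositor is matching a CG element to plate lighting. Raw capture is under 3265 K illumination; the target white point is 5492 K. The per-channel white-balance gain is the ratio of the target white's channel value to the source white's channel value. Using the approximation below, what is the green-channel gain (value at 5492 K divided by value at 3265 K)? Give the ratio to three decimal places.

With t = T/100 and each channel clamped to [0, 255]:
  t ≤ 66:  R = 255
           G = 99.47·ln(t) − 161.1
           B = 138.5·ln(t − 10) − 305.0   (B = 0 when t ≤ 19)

At 3265 K (t = 32.65):
  G = 99.47·ln 32.65 − 161.1 = 99.47·3.4858 − 161.1 = 185.637.
At 5492 K (t = 54.92):
  G = 99.47·ln 54.92 − 161.1 = 99.47·4.0059 − 161.1 = 237.365.
Gain = 237.365 / 185.637 = 1.2786 → 1.279.

1.279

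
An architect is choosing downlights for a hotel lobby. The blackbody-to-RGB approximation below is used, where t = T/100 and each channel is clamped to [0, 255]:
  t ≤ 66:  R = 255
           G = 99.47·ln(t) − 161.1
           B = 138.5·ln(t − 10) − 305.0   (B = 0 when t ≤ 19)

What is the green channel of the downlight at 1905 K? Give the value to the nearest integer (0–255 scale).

132

t = 1905/100 = 19.05; the t ≤ 66 branch applies.
G = 99.47·ln 19.05 − 161.1 = 99.47·2.9471 − 161.1 = 132.045.
Rounded: 132.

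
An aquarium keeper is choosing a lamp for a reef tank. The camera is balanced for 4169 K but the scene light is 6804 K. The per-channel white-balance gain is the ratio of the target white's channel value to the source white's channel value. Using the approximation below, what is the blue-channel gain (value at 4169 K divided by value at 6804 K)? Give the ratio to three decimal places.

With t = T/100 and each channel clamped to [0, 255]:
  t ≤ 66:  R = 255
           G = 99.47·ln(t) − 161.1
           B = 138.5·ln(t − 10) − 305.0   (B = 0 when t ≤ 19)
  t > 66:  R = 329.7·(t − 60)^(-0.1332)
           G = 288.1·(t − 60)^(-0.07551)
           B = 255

At 6804 K (t = 68.04):
  B = 255 by definition for t > 66.
At 4169 K (t = 41.69):
  B = 138.5·ln(41.69 − 10) − 305.0 = 138.5·ln 31.69 − 305.0 = 138.5·3.4560 − 305.0 = 173.656.
Gain = 173.656 / 255.000 = 0.6810 → 0.681.

0.681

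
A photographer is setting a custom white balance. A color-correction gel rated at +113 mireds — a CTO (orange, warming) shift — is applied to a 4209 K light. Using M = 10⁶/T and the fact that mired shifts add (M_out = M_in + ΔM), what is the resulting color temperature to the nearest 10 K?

M_in = 10⁶/4209 = 237.59 mireds.
M_out = 237.59 + (+113) = 350.59 mireds.
T_out = 10⁶/350.59 = 2852.4 K → 2850 K.

2850 K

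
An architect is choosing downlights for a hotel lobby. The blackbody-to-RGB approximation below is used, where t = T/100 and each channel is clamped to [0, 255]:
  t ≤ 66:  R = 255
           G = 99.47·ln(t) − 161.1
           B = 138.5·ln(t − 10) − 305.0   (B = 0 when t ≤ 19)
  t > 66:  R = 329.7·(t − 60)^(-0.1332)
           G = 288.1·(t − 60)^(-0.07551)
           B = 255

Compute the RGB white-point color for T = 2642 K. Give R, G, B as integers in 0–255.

R=255, G=165, B=83

t = 2642/100 = 26.42; the t ≤ 66 branch applies.
R = 255 by definition for t ≤ 66.
G = 99.47·ln 26.42 − 161.1 = 99.47·3.2741 − 161.1 = 164.577.
B = 138.5·ln(26.42 − 10) − 305.0 = 138.5·ln 16.42 − 305.0 = 138.5·2.7985 − 305.0 = 82.592.
Rounded: (255, 165, 83).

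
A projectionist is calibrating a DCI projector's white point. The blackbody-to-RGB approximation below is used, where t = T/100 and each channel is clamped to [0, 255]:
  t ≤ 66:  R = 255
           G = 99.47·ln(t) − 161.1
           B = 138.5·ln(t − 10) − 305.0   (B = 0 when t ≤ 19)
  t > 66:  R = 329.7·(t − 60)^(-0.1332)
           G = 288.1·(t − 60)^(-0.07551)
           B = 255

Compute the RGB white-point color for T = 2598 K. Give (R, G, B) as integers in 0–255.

t = 2598/100 = 25.98; the t ≤ 66 branch applies.
R = 255 by definition for t ≤ 66.
G = 99.47·ln 25.98 − 161.1 = 99.47·3.2573 − 161.1 = 162.906.
B = 138.5·ln(25.98 − 10) − 305.0 = 138.5·ln 15.98 − 305.0 = 138.5·2.7713 − 305.0 = 78.830.
Rounded: (255, 163, 79).

(255, 163, 79)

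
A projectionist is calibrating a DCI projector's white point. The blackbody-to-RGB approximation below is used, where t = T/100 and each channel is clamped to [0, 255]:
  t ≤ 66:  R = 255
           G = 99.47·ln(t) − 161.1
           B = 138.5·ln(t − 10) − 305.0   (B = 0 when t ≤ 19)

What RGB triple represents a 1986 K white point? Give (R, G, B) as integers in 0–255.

(255, 136, 12)

t = 1986/100 = 19.86; the t ≤ 66 branch applies.
R = 255 by definition for t ≤ 66.
G = 99.47·ln 19.86 − 161.1 = 99.47·2.9887 − 161.1 = 136.187.
B = 138.5·ln(19.86 − 10) − 305.0 = 138.5·ln 9.86 − 305.0 = 138.5·2.2885 − 305.0 = 11.955.
Rounded: (255, 136, 12).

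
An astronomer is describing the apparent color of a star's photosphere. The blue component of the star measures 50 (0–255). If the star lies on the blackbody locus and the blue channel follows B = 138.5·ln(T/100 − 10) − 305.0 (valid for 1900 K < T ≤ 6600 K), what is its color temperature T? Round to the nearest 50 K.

ln(t − 10) = (50 + 305.0) / 138.5 = 2.5632.
t − 10 = e^2.5632 = 12.977, so t = 22.977.
T = 100·t = 2298 K → 2300 K to the nearest 50 K.

2300 K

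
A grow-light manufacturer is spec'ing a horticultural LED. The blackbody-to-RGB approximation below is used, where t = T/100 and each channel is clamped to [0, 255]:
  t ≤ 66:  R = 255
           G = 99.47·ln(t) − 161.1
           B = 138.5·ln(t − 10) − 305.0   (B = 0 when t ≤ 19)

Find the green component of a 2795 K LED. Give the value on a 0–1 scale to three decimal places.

0.667

t = 2795/100 = 27.95; the t ≤ 66 branch applies.
G = 99.47·ln 27.95 − 161.1 = 99.47·3.3304 − 161.1 = 170.177.
On a 0–1 scale: 170.177/255 = 0.6674 → 0.667.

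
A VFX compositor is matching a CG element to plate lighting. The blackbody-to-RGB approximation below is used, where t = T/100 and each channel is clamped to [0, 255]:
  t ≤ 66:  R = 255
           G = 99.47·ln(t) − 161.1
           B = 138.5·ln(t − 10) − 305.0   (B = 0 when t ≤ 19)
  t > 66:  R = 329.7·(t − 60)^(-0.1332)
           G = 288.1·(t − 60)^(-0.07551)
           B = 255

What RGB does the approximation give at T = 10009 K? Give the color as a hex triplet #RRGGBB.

#CADAFF

t = 10009/100 = 100.09; the t > 66 branch applies.
R = 329.7·(100.09 − 60)^(-0.1332) = 329.7·40.09^(-0.1332) = 329.7·0.61161 = 201.648.
G = 288.1·(100.09 − 60)^(-0.07551) = 288.1·40.09^(-0.07551) = 288.1·0.75675 = 218.021.
B = 255 by definition for t > 66.
Rounded: (202, 218, 255).
In hex: #CADAFF.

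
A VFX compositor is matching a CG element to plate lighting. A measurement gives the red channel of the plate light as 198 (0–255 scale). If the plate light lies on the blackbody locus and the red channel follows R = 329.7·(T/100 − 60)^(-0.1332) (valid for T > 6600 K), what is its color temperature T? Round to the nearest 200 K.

(t − 60)^(-0.1332) = 198/329.7 = 0.60055.
t − 60 = 0.60055^(1/-0.1332) = 0.60055^(-7.508) = 45.980, so t = 105.980.
T = 100·t = 10598 K → 10600 K to the nearest 200 K.

10600 K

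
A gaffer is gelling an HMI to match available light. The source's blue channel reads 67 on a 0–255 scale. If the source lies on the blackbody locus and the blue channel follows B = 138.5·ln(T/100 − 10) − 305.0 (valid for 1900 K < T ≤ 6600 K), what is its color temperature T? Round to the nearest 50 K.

ln(t − 10) = (67 + 305.0) / 138.5 = 2.6859.
t − 10 = e^2.6859 = 14.672, so t = 24.672.
T = 100·t = 2467 K → 2450 K to the nearest 50 K.

2450 K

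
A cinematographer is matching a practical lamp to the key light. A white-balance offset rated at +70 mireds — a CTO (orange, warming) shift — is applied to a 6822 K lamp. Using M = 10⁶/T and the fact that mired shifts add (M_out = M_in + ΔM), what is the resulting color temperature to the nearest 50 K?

M_in = 10⁶/6822 = 146.58 mireds.
M_out = 146.58 + (+70) = 216.58 mireds.
T_out = 10⁶/216.58 = 4617.1 K → 4600 K.

4600 K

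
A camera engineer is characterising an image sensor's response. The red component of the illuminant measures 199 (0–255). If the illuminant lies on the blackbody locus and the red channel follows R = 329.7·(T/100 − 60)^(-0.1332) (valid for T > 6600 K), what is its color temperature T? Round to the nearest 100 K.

(t − 60)^(-0.1332) = 199/329.7 = 0.60358.
t − 60 = 0.60358^(1/-0.1332) = 0.60358^(-7.508) = 44.273, so t = 104.273.
T = 100·t = 10427 K → 10400 K to the nearest 100 K.

10400 K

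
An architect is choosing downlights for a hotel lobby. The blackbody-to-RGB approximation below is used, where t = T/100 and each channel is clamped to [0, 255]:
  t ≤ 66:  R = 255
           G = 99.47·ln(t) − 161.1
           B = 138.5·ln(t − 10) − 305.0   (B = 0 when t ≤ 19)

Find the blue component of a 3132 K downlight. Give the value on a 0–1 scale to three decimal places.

0.466

t = 3132/100 = 31.32; the t ≤ 66 branch applies.
B = 138.5·ln(31.32 − 10) − 305.0 = 138.5·ln 21.32 − 305.0 = 138.5·3.0596 − 305.0 = 118.761.
On a 0–1 scale: 118.761/255 = 0.4657 → 0.466.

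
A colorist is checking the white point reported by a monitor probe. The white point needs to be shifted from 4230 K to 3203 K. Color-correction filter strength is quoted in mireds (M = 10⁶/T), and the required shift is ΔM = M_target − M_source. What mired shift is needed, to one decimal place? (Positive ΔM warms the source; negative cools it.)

M_source = 10⁶/4230 = 236.407; M_target = 10⁶/3203 = 312.207.
ΔM = 312.207 − 236.407 = 75.801 → +75.8 mireds, a warming shift.

+75.8 mireds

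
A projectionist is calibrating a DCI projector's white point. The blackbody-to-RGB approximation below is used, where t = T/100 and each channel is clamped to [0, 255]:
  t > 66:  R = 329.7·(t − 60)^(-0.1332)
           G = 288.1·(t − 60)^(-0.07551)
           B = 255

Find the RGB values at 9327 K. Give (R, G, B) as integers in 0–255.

t = 9327/100 = 93.27; the t > 66 branch applies.
R = 329.7·(93.27 − 60)^(-0.1332) = 329.7·33.27^(-0.1332) = 329.7·0.62699 = 206.720.
G = 288.1·(93.27 − 60)^(-0.07551) = 288.1·33.27^(-0.07551) = 288.1·0.76748 = 221.112.
B = 255 by definition for t > 66.
Rounded: (207, 221, 255).

(207, 221, 255)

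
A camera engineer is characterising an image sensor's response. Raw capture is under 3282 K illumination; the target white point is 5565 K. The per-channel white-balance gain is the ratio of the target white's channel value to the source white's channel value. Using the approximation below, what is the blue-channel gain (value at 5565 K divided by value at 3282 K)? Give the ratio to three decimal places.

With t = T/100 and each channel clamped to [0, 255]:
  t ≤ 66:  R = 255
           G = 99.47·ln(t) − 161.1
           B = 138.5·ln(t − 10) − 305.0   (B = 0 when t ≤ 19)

1.749

At 3282 K (t = 32.82):
  B = 138.5·ln(32.82 − 10) − 305.0 = 138.5·ln 22.82 − 305.0 = 138.5·3.1276 − 305.0 = 128.178.
At 5565 K (t = 55.65):
  B = 138.5·ln(55.65 − 10) − 305.0 = 138.5·ln 45.65 − 305.0 = 138.5·3.8210 − 305.0 = 224.209.
Gain = 224.209 / 128.178 = 1.7492 → 1.749.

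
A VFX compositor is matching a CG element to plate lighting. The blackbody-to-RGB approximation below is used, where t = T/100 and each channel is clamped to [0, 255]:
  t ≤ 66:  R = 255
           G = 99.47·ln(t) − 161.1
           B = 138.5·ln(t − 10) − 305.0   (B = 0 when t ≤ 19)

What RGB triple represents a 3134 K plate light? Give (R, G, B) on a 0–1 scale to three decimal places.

t = 3134/100 = 31.34; the t ≤ 66 branch applies.
R = 255 by definition for t ≤ 66.
G = 99.47·ln 31.34 − 161.1 = 99.47·3.4449 − 161.1 = 181.564.
B = 138.5·ln(31.34 − 10) − 305.0 = 138.5·ln 21.34 − 305.0 = 138.5·3.0606 − 305.0 = 118.891.
Dividing each by 255: (1.0000, 0.7120, 0.4662) → (1.000, 0.712, 0.466).

(1.000, 0.712, 0.466)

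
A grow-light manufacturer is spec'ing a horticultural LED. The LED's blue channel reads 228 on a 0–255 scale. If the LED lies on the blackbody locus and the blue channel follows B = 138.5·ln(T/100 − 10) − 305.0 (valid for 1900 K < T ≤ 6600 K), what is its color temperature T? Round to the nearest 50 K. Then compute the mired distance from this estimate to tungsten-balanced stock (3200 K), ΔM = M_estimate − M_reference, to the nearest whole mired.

-137 mireds

ln(t − 10) = (228 + 305.0) / 138.5 = 3.8484.
t − 10 = e^3.8484 = 46.917, so t = 56.917.
T = 100·t = 5692 K → 5700 K to the nearest 50 K.
M_estimate = 10⁶/5700 = 175.44; M_reference = 10⁶/3200 = 312.50.
ΔM = 175.44 − 312.50 = -137.06 → -137 mireds.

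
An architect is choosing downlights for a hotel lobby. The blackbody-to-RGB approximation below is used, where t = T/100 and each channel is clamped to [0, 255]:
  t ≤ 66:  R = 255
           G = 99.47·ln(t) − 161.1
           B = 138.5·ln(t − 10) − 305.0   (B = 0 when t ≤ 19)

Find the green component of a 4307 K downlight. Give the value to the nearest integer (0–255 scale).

213

t = 4307/100 = 43.07; the t ≤ 66 branch applies.
G = 99.47·ln 43.07 − 161.1 = 99.47·3.7628 − 161.1 = 213.188.
Rounded: 213.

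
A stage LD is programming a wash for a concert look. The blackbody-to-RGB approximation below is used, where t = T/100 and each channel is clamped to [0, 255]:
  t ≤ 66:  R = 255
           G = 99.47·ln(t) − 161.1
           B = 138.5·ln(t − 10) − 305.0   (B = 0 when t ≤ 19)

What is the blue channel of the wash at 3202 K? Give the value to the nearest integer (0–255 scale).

123

t = 3202/100 = 32.02; the t ≤ 66 branch applies.
B = 138.5·ln(32.02 − 10) − 305.0 = 138.5·ln 22.02 − 305.0 = 138.5·3.0920 − 305.0 = 123.235.
Rounded: 123.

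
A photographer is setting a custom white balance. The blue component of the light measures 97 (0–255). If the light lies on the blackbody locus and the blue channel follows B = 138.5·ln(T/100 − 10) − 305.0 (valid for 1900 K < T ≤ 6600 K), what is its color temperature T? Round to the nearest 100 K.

ln(t − 10) = (97 + 305.0) / 138.5 = 2.9025.
t − 10 = e^2.9025 = 18.220, so t = 28.220.
T = 100·t = 2822 K → 2800 K to the nearest 100 K.

2800 K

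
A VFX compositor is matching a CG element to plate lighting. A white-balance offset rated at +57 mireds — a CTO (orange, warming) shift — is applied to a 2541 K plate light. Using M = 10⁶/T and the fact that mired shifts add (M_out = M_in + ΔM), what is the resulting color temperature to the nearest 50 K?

M_in = 10⁶/2541 = 393.55 mireds.
M_out = 393.55 + (+57) = 450.55 mireds.
T_out = 10⁶/450.55 = 2219.5 K → 2200 K.

2200 K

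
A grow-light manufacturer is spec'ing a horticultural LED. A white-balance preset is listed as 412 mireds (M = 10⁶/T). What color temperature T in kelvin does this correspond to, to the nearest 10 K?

T = 10⁶ / 412 = 2427.18 K → 2430 K.

2430 K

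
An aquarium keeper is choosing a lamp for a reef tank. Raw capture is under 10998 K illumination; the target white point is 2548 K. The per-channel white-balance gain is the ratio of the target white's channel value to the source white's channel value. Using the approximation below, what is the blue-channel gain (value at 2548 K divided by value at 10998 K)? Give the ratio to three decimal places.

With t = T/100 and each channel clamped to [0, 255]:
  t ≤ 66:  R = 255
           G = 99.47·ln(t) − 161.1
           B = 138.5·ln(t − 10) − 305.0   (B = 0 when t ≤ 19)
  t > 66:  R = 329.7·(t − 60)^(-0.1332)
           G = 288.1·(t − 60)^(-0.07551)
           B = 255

0.292

At 10998 K (t = 109.98):
  B = 255 by definition for t > 66.
At 2548 K (t = 25.48):
  B = 138.5·ln(25.48 − 10) − 305.0 = 138.5·ln 15.48 − 305.0 = 138.5·2.7395 − 305.0 = 74.428.
Gain = 74.428 / 255.000 = 0.2919 → 0.292.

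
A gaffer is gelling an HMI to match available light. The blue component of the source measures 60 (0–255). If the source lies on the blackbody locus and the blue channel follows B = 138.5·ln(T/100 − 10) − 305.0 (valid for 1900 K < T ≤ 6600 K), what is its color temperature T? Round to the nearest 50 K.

ln(t − 10) = (60 + 305.0) / 138.5 = 2.6354.
t − 10 = e^2.6354 = 13.949, so t = 23.949.
T = 100·t = 2395 K → 2400 K to the nearest 50 K.

2400 K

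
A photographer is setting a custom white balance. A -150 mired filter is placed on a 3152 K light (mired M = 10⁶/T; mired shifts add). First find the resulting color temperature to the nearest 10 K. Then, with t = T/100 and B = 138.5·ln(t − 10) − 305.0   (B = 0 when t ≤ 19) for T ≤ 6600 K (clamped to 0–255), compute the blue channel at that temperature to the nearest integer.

236

M_in = 10⁶/3152 = 317.26; M_out = 317.26 + (-150) = 167.26.
T_out = 10⁶/167.26 = 5978.8 K → 5980 K; t = 59.8.
B = 138.5·ln(59.8 − 10) − 305.0 = 138.5·ln 49.8 − 305.0 = 138.5·3.9080 − 305.0 = 236.260.
Rounded: 236.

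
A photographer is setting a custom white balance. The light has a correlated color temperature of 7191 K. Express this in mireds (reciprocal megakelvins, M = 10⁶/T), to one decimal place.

139.1 mireds

M = 10⁶ / 7191 = 139.063 → 139.1 mireds.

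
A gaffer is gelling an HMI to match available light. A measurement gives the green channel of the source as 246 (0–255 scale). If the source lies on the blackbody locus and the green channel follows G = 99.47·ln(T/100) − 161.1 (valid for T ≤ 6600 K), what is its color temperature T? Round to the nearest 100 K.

ln t = (246 + 161.1) / 99.47 = 4.0927.
t = e^4.0927 = 59.901.
T = 100·t = 5990 K → 6000 K to the nearest 100 K.

6000 K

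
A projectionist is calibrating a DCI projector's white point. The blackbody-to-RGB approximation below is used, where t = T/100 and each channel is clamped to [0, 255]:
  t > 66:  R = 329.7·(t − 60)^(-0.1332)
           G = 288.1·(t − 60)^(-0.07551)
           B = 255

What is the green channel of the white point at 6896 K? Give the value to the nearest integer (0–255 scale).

244

t = 6896/100 = 68.96; the t > 66 branch applies.
G = 288.1·(68.96 − 60)^(-0.07551) = 288.1·8.96^(-0.07551) = 288.1·0.84741 = 244.137.
Rounded: 244.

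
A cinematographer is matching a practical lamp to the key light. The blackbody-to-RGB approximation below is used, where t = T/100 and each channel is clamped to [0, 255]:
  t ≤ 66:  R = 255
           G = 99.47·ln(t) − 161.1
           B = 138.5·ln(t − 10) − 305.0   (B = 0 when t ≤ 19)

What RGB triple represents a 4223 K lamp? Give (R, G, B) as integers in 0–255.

t = 4223/100 = 42.23; the t ≤ 66 branch applies.
R = 255 by definition for t ≤ 66.
G = 99.47·ln 42.23 − 161.1 = 99.47·3.7431 − 161.1 = 211.229.
B = 138.5·ln(42.23 − 10) − 305.0 = 138.5·ln 32.23 − 305.0 = 138.5·3.4729 − 305.0 = 175.996.
Rounded: (255, 211, 176).

(255, 211, 176)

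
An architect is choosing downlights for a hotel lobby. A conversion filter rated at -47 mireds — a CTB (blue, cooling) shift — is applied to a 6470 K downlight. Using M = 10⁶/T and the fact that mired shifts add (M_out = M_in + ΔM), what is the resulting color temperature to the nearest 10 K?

M_in = 10⁶/6470 = 154.56 mireds.
M_out = 154.56 + (-47) = 107.56 mireds.
T_out = 10⁶/107.56 = 9297.2 K → 9300 K.

9300 K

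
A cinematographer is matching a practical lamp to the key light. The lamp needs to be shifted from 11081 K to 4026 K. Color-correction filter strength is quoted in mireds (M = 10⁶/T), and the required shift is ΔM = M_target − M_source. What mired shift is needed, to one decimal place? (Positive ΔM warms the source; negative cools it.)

+158.1 mireds

M_source = 10⁶/11081 = 90.245; M_target = 10⁶/4026 = 248.385.
ΔM = 248.385 − 90.245 = 158.141 → +158.1 mireds, a warming shift.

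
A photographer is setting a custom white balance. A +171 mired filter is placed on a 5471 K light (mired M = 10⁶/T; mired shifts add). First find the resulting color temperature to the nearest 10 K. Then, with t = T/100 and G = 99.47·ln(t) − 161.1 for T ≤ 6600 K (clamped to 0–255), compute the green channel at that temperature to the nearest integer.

M_in = 10⁶/5471 = 182.78; M_out = 182.78 + (+171) = 353.78.
T_out = 10⁶/353.78 = 2826.6 K → 2830 K; t = 28.3.
G = 99.47·ln 28.3 − 161.1 = 99.47·3.3429 − 161.1 = 171.414.
Rounded: 171.

171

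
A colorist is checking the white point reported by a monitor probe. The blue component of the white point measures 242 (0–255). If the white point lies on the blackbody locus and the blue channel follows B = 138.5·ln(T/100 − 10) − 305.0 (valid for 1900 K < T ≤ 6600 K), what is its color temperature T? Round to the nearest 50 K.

ln(t − 10) = (242 + 305.0) / 138.5 = 3.9495.
t − 10 = e^3.9495 = 51.907, so t = 61.907.
T = 100·t = 6191 K → 6200 K to the nearest 50 K.

6200 K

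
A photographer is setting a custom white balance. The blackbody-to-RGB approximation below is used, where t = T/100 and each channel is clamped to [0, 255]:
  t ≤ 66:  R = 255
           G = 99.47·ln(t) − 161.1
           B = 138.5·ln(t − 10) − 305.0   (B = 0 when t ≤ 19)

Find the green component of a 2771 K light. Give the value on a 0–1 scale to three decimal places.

t = 2771/100 = 27.71; the t ≤ 66 branch applies.
G = 99.47·ln 27.71 − 161.1 = 99.47·3.3218 − 161.1 = 169.319.
On a 0–1 scale: 169.319/255 = 0.6640 → 0.664.

0.664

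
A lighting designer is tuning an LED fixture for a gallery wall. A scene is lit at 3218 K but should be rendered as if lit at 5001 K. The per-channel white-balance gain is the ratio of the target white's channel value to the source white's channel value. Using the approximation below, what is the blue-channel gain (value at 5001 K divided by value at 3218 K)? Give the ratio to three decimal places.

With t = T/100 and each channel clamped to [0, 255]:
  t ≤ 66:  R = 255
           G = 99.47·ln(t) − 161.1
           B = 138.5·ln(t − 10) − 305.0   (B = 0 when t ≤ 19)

1.658

At 3218 K (t = 32.18):
  B = 138.5·ln(32.18 − 10) − 305.0 = 138.5·ln 22.18 − 305.0 = 138.5·3.0992 − 305.0 = 124.238.
At 5001 K (t = 50.01):
  B = 138.5·ln(50.01 − 10) − 305.0 = 138.5·ln 40.01 − 305.0 = 138.5·3.6891 − 305.0 = 205.944.
Gain = 205.944 / 124.238 = 1.6577 → 1.658.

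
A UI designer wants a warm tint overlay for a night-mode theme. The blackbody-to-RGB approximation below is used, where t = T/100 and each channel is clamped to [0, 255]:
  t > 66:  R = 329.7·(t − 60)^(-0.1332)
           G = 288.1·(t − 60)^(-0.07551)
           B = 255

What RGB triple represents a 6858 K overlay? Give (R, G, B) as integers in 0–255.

(248, 245, 255)

t = 6858/100 = 68.58; the t > 66 branch applies.
R = 329.7·(68.58 − 60)^(-0.1332) = 329.7·8.58^(-0.1332) = 329.7·0.75103 = 247.616.
G = 288.1·(68.58 − 60)^(-0.07551) = 288.1·8.58^(-0.07551) = 288.1·0.85018 = 244.938.
B = 255 by definition for t > 66.
Rounded: (248, 245, 255).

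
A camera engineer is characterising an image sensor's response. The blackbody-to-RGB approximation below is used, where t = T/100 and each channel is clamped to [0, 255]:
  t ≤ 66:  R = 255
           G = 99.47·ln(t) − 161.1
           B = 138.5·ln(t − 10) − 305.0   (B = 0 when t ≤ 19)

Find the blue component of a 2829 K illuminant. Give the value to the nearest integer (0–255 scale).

98

t = 2829/100 = 28.29; the t ≤ 66 branch applies.
B = 138.5·ln(28.29 − 10) − 305.0 = 138.5·ln 18.29 − 305.0 = 138.5·2.9064 − 305.0 = 97.530.
Rounded: 98.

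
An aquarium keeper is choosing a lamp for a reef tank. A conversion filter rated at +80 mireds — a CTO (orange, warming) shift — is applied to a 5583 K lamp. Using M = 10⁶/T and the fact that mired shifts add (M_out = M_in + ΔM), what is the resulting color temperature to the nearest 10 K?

M_in = 10⁶/5583 = 179.12 mireds.
M_out = 179.12 + (+80) = 259.12 mireds.
T_out = 10⁶/259.12 = 3859.3 K → 3860 K.

3860 K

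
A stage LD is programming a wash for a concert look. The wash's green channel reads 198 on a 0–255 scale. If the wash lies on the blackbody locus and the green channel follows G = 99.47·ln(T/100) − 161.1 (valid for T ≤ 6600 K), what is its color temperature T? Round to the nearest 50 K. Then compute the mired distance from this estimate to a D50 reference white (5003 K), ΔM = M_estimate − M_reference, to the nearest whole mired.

ln t = (198 + 161.1) / 99.47 = 3.6101.
t = e^3.6101 = 36.971.
T = 100·t = 3697 K → 3700 K to the nearest 50 K.
M_estimate = 10⁶/3700 = 270.27; M_reference = 10⁶/5003 = 199.88.
ΔM = 270.27 − 199.88 = 70.39 → +70 mireds.

+70 mireds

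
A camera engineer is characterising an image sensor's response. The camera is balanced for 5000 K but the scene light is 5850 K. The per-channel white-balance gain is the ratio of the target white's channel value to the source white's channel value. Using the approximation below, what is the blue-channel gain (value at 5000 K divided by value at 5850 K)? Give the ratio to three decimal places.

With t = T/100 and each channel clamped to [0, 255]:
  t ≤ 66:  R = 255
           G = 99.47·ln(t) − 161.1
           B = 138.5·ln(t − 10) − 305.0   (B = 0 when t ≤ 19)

At 5850 K (t = 58.5):
  B = 138.5·ln(58.5 − 10) − 305.0 = 138.5·ln 48.5 − 305.0 = 138.5·3.8816 − 305.0 = 232.597.
At 5000 K (t = 50):
  B = 138.5·ln(50 − 10) − 305.0 = 138.5·ln 40 − 305.0 = 138.5·3.6889 − 305.0 = 205.910.
Gain = 205.910 / 232.597 = 0.8853 → 0.885.

0.885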